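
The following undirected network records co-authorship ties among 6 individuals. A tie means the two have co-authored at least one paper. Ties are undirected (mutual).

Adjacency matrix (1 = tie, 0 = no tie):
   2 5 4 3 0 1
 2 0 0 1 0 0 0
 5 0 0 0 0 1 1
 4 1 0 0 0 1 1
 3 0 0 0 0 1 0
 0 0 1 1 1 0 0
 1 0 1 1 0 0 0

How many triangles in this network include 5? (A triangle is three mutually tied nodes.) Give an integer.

0

5's neighbors are 0 and 1, but none of them are tied to each other, so no triangle contains 5.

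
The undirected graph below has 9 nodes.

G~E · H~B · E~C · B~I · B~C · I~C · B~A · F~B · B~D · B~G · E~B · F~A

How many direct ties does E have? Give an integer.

3

E is directly tied to B, C, and G. That is 3 neighbors, so the degree of E is 3.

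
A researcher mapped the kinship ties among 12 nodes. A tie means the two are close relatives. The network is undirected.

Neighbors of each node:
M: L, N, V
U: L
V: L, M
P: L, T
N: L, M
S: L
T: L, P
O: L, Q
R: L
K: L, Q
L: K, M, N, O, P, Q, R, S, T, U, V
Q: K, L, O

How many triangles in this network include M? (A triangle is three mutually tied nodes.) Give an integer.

M's neighbors: L, N, and V.
Neighbor pairs that are themselves tied: M–L–N; M–L–V. Each forms one triangle with M, for 2 in total.

2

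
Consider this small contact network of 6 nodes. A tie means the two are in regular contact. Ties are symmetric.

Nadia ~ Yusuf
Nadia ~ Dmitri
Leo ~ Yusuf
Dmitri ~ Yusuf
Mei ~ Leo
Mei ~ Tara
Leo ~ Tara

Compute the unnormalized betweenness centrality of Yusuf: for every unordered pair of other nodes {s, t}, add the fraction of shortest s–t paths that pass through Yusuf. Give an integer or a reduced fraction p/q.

Pairs whose geodesics pass through Yusuf — Dmitri–Leo: 1; Dmitri–Mei: 1; Dmitri–Tara: 1; Nadia–Leo: 1; Nadia–Mei: 1; Nadia–Tara: 1.
All other pairs contribute 0.
Summing the contributions gives betweenness(Yusuf) = 6.

6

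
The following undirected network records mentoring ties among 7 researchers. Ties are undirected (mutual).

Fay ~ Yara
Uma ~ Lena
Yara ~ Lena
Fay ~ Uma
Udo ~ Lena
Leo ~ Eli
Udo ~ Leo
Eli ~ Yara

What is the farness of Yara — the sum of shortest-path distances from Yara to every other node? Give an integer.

Distances from Yara: Eli:1, Fay:1, Lena:1, Leo:2, Udo:2, Uma:2.
Sum = 1 + 1 + 1 + 2 + 2 + 2 = 9.

9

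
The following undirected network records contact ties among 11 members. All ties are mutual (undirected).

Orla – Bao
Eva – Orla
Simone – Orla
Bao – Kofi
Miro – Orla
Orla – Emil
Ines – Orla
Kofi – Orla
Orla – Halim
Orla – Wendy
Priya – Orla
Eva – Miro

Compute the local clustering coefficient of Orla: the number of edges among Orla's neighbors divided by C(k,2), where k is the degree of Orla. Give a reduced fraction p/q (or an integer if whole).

2/45

Orla's neighbors: Bao, Emil, Eva, Halim, Ines, Kofi, Miro, Priya, Simone, and Wendy (k = 10).
Possible neighbor pairs: C(10,2) = 45. Edges among them: Bao–Kofi, Eva–Miro → e = 2.
Clustering(Orla) = 2/45.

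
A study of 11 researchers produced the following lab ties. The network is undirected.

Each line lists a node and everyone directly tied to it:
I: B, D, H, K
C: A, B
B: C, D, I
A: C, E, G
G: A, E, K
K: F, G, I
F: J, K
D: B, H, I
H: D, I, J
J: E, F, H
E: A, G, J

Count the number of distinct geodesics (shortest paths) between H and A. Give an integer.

1

The shortest distance is 3, and the only length-3 path is H–J–E–A. So there is exactly 1 shortest path.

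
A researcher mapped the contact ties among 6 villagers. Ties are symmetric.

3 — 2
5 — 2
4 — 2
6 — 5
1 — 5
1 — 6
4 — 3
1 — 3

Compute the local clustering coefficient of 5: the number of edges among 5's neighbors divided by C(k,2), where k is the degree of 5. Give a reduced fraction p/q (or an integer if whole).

1/3

5's neighbors: 1, 2, and 6 (k = 3).
Possible neighbor pairs: C(3,2) = 3. Edges among them: 1–6 → e = 1.
Clustering(5) = 1/3.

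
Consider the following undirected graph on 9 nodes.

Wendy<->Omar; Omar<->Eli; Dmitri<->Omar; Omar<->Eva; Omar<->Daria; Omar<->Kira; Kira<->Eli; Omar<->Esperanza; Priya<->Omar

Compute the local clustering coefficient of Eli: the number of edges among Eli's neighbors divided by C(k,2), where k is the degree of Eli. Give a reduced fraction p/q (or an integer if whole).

1

Eli's neighbors: Kira and Omar (k = 2).
Possible neighbor pairs: C(2,2) = 1. Edges among them: Kira–Omar → e = 1.
Clustering(Eli) = 1/1.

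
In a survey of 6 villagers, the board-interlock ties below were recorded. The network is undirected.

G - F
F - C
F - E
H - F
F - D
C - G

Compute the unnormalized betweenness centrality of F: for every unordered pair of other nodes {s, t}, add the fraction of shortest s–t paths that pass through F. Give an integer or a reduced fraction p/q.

Pairs whose geodesics pass through F — E–H: 1; E–D: 1; E–C: 1; E–G: 1; H–D: 1; H–C: 1; H–G: 1; D–C: 1; D–G: 1.
All other pairs contribute 0.
Summing the contributions gives betweenness(F) = 9.

9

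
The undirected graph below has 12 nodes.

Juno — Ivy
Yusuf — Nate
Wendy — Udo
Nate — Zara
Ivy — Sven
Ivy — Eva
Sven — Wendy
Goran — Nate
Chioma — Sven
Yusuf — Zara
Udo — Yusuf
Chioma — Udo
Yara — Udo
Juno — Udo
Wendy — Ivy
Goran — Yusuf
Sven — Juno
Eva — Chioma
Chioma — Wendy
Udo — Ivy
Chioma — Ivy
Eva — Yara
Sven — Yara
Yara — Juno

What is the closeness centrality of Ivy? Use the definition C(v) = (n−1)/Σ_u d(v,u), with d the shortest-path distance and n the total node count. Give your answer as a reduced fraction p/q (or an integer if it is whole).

11/19

Distances from Ivy: Chioma:1, Eva:1, Goran:3, Juno:1, Nate:3, Sven:1, Udo:1, Wendy:1, Yara:2, Yusuf:2, Zara:3. Sum = 19.
n = 12, so closeness = 11/19.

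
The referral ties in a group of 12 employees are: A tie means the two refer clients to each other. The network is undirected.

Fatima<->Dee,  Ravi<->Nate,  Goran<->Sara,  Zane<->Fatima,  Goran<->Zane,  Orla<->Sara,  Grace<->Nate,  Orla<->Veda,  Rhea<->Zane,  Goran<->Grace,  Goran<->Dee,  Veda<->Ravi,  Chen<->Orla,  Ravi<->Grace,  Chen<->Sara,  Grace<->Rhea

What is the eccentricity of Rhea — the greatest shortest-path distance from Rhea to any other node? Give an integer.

4

Distances from Rhea: Chen:4, Dee:3, Fatima:2, Goran:2, Grace:1, Nate:2, Orla:4, Ravi:2, Sara:3, Veda:3, Zane:1.
The largest is 4 (to Chen and Orla), so the eccentricity of Rhea is 4.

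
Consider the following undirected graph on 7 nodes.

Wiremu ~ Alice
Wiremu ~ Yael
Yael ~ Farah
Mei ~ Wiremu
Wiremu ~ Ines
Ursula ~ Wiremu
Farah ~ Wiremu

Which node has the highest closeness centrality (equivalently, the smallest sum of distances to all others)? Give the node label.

Wiremu

Farness (sum of distances to all others) for each node — Alice:11, Farah:10, Ines:11, Mei:11, Ursula:11, Wiremu:6, Yael:10.
The smallest farness is 6, for Wiremu, so Wiremu has the highest closeness.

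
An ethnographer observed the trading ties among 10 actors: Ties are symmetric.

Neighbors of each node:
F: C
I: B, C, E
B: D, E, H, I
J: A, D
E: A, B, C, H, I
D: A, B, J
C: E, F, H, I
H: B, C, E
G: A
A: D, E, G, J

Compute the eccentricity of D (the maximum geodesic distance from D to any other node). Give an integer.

Distances from D: A:1, B:1, C:3, E:2, F:4, G:2, H:2, I:2, J:1.
The largest is 4 (to F), so the eccentricity of D is 4.

4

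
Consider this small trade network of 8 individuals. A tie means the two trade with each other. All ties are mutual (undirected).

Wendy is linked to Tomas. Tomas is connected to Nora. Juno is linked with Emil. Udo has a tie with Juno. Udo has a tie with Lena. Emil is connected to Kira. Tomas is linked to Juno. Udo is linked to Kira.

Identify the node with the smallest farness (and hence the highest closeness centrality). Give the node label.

Juno

Farness (sum of distances to all others) for each node — Emil:15, Juno:11, Kira:17, Lena:19, Nora:19, Tomas:13, Udo:13, Wendy:19.
The smallest farness is 11, for Juno, so Juno has the highest closeness.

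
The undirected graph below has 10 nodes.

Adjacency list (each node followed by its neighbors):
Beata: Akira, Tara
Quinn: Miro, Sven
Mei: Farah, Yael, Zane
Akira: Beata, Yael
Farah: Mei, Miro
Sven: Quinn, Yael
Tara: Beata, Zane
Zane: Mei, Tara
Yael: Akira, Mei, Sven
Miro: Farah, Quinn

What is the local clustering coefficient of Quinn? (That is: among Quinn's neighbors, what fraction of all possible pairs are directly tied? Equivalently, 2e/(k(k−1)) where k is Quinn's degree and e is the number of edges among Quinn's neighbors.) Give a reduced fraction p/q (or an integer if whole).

0

Quinn's neighbors: Miro and Sven (k = 2).
Possible neighbor pairs: C(2,2) = 1. Edges among them: none → e = 0.
Clustering(Quinn) = 0/1.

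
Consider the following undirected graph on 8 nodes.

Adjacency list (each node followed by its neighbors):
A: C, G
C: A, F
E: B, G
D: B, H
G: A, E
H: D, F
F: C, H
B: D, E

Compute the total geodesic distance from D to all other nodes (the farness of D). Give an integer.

Distances from D: A:4, B:1, C:3, E:2, F:2, G:3, H:1.
Sum = 4 + 1 + 3 + 2 + 2 + 3 + 1 = 16.

16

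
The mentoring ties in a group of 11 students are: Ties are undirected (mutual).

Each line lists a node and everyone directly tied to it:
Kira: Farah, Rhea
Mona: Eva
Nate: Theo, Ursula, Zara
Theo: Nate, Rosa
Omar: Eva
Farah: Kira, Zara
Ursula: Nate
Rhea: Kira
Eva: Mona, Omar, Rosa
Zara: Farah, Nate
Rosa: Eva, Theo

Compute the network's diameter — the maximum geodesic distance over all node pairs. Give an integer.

Eccentricity of each node (its greatest distance to any other): Eva:7, Farah:6, Kira:7, Mona:8, Nate:4, Omar:8, Rhea:8, Rosa:6, Theo:5, Ursula:5, Zara:5.
The maximum eccentricity is 8, realized for instance by the pair Omar–Rhea via Omar – Eva – Rosa – Theo – Nate – Zara – Farah – Kira – Rhea. So the diameter is 8.

8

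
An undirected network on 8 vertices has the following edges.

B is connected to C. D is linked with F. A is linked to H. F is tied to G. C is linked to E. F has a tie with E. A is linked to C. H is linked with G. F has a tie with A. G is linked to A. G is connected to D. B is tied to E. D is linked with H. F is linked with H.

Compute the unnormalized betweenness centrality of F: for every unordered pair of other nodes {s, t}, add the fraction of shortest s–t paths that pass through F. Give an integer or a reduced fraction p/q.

Pairs whose geodesics pass through F — C–D: 2/4; E–G: 1; E–H: 1; E–A: 1/2; E–D: 1; B–G: 1/2; B–H: 1/2; B–D: 1; A–D: 1/3.
All other pairs contribute 0.
Summing the contributions gives betweenness(F) = 19/3.

19/3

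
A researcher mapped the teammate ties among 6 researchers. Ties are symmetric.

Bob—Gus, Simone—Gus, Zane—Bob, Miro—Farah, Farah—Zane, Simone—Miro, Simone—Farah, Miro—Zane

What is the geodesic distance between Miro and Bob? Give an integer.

2

One shortest route is Miro – Zane – Bob, which uses 2 edges, and Miro and Bob are not directly tied, so nothing shorter exists. So d(Miro,Bob) = 2.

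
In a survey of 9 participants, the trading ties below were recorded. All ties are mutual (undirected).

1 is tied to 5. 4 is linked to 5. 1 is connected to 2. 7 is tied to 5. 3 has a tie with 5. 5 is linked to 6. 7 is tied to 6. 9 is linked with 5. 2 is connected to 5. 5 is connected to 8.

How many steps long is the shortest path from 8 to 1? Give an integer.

2

One shortest route is 8 – 5 – 1, which uses 2 edges, and 8 and 1 are not directly tied, so nothing shorter exists. So d(8,1) = 2.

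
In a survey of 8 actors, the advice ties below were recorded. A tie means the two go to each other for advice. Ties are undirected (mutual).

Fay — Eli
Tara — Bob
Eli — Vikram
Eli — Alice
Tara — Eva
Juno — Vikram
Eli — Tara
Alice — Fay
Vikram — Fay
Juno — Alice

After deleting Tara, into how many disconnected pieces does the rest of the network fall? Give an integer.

3

Without Tara, the remaining ties split the others into: {Bob}; {Eva}; {Alice, Eli, Fay, Juno, Vikram}.
That's 3 separate components.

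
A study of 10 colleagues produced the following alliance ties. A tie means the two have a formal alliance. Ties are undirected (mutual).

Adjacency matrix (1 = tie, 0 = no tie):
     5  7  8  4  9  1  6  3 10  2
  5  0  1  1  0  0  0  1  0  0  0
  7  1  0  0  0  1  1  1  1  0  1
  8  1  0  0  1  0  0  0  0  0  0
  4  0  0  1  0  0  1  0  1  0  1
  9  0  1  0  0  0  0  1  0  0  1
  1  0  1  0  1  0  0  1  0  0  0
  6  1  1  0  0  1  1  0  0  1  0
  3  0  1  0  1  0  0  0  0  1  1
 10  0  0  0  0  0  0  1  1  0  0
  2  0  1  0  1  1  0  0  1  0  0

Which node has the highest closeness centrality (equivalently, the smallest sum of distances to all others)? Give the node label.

7

Farness (sum of distances to all others) for each node — 1:15, 2:14, 3:14, 4:14, 5:15, 6:13, 7:12, 8:18, 9:16, 10:17.
The smallest farness is 12, for 7, so 7 has the highest closeness.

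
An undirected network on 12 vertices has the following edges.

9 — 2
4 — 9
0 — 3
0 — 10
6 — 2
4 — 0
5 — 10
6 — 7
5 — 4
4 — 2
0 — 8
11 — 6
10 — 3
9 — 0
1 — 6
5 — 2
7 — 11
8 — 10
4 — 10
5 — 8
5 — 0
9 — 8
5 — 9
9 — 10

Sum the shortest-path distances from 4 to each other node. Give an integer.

Distances from 4: 0:1, 1:3, 2:1, 3:2, 5:1, 6:2, 7:3, 8:2, 9:1, 10:1, 11:3.
Sum = 1 + 3 + 1 + 2 + 1 + 2 + 3 + 2 + 1 + 1 + 3 = 20.

20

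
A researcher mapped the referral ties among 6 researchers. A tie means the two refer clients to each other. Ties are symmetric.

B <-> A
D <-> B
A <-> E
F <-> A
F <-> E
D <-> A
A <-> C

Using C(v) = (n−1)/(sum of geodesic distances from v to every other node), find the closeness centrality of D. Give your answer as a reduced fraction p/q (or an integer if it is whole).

5/8

Distances from D: A:1, B:1, C:2, E:2, F:2. Sum = 8.
n = 6, so closeness = 5/8.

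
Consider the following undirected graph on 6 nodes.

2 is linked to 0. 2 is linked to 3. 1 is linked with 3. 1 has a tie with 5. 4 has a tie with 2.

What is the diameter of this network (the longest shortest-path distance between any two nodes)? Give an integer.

Eccentricity of each node (its greatest distance to any other): 0:4, 1:3, 2:3, 3:2, 4:4, 5:4.
The maximum eccentricity is 4, realized for instance by the pair 5–4 via 5 – 1 – 3 – 2 – 4. So the diameter is 4.

4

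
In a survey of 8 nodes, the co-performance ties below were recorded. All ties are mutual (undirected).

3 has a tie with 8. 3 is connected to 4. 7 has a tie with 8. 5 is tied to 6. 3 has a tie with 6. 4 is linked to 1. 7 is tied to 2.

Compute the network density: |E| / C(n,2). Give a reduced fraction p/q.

There are 7 edges and 8 nodes, so the maximum possible is C(8,2) = 28.
Density = 7/28 = 1/4.

1/4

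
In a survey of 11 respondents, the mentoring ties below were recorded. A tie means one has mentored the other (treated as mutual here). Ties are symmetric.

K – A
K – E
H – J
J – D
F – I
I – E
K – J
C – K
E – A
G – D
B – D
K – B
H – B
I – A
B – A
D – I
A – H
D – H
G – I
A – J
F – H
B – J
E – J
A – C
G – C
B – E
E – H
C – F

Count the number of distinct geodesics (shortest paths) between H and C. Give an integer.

2

The shortest distance is 2. The length-2 paths are: H–F–C; H–A–C.
That gives 2 distinct shortest paths.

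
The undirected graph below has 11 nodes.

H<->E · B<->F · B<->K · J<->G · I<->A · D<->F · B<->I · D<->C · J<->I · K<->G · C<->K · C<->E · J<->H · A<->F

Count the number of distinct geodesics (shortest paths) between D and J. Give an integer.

The shortest distance is 4. The length-4 paths are: D–C–E–H–J; D–F–A–I–J; D–F–B–I–J; D–C–K–G–J.
That gives 4 distinct shortest paths.

4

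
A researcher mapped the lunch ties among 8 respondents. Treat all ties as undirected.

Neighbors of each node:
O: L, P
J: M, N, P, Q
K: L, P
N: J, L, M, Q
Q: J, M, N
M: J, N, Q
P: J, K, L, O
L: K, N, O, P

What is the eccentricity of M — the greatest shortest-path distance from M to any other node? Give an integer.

3

Distances from M: J:1, K:3, L:2, N:1, O:3, P:2, Q:1.
The largest is 3 (to O and K), so the eccentricity of M is 3.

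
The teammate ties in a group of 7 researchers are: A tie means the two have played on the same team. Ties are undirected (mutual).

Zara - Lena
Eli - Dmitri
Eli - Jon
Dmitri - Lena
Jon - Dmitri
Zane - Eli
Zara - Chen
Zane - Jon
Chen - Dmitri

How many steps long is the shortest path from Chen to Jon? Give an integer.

One shortest route is Chen – Dmitri – Jon, which uses 2 edges, and Chen and Jon are not directly tied, so nothing shorter exists. So d(Chen,Jon) = 2.

2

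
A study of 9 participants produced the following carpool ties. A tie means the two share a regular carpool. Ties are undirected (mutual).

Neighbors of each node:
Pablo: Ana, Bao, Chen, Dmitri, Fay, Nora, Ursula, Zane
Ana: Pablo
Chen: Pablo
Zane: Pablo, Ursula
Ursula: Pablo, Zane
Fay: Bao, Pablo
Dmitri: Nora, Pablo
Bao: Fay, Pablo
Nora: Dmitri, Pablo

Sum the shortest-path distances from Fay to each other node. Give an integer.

Distances from Fay: Ana:2, Bao:1, Chen:2, Dmitri:2, Nora:2, Pablo:1, Ursula:2, Zane:2.
Sum = 2 + 1 + 2 + 2 + 2 + 1 + 2 + 2 = 14.

14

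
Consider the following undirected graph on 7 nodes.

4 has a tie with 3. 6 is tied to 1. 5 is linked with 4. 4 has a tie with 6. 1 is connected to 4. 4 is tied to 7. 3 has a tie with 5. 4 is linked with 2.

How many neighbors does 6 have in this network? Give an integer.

6 is directly tied to 1 and 4. That is 2 neighbors, so the degree of 6 is 2.

2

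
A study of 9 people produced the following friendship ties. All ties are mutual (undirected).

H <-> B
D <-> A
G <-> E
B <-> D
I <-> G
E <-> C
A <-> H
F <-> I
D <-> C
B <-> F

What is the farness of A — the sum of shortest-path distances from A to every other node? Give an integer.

20

Distances from A: B:2, C:2, D:1, E:3, F:3, G:4, H:1, I:4.
Sum = 2 + 2 + 1 + 3 + 3 + 4 + 1 + 4 = 20.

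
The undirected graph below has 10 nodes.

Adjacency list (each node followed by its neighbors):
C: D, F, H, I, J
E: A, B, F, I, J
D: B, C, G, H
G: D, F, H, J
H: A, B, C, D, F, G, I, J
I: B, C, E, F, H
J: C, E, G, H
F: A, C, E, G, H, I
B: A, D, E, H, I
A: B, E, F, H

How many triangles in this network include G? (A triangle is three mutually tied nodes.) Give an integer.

3

G's neighbors: D, F, H, and J.
Neighbor pairs that are themselves tied: G–D–H; G–F–H; G–H–J. Each forms one triangle with G, for 3 in total.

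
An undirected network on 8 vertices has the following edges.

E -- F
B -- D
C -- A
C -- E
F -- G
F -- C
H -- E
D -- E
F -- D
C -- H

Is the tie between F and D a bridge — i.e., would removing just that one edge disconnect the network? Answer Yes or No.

No

Even without that edge, F still reaches D via F – E – D, so the network stays connected. Not a bridge.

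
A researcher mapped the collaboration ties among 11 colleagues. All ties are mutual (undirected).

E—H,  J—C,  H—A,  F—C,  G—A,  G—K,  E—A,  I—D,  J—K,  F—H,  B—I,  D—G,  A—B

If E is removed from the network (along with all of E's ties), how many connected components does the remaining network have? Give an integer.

E's neighbors (A and H) remain reachable from one another through other ties, so the rest of the network stays in one piece.

1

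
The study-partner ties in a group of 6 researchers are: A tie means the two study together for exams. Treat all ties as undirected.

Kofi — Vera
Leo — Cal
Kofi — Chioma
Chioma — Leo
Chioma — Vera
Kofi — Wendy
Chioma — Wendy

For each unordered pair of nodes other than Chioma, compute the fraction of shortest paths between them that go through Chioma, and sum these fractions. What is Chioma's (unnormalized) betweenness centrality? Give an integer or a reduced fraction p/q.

Pairs whose geodesics pass through Chioma — Cal–Wendy: 1; Cal–Vera: 1; Cal–Kofi: 1; Leo–Wendy: 1; Leo–Vera: 1; Leo–Kofi: 1; Wendy–Vera: 1/2.
All other pairs contribute 0.
Summing the contributions gives betweenness(Chioma) = 13/2.

13/2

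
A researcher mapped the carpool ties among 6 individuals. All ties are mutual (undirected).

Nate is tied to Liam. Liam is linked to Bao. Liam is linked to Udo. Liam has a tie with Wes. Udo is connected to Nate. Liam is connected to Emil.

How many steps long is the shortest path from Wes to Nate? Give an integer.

2

One shortest route is Wes – Liam – Nate, which uses 2 edges, and Wes and Nate are not directly tied, so nothing shorter exists. So d(Wes,Nate) = 2.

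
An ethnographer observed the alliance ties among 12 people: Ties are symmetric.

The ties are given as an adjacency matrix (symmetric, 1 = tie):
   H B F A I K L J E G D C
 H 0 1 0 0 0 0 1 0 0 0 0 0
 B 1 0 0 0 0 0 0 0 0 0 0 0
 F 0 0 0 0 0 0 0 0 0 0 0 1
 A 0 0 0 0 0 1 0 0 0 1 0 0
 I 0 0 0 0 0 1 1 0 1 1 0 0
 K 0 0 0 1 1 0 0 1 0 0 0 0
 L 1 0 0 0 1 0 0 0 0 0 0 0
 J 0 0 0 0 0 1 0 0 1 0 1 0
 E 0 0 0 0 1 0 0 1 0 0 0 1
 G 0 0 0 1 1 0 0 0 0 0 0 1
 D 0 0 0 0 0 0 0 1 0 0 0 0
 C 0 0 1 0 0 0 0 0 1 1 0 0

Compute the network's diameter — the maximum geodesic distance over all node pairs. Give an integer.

Eccentricity of each node (its greatest distance to any other): A:5, B:6, C:5, D:6, E:4, F:6, G:4, H:5, I:3, J:5, K:4, L:4.
The maximum eccentricity is 6, realized for instance by the pair B–F via B – H – L – I – E – C – F. So the diameter is 6.

6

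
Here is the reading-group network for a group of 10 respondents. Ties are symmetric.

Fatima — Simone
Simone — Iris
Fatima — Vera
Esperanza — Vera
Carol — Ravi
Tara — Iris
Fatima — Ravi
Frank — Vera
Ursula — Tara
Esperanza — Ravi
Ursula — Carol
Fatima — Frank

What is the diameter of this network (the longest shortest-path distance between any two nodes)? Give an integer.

4

Eccentricity of each node (its greatest distance to any other): Carol:3, Esperanza:4, Fatima:3, Frank:4, Iris:4, Ravi:3, Simone:3, Tara:4, Ursula:4, Vera:4.
The maximum eccentricity is 4, realized for instance by the pair Frank–Ursula via Frank – Fatima – Ravi – Carol – Ursula. So the diameter is 4.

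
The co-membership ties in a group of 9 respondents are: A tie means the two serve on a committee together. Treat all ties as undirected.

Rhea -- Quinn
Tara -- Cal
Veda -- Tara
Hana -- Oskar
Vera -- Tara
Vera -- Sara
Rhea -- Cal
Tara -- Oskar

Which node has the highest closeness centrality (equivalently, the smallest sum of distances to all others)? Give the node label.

Tara

Farness (sum of distances to all others) for each node — Cal:16, Hana:25, Oskar:18, Quinn:28, Rhea:21, Sara:25, Tara:13, Veda:20, Vera:18.
The smallest farness is 13, for Tara, so Tara has the highest closeness.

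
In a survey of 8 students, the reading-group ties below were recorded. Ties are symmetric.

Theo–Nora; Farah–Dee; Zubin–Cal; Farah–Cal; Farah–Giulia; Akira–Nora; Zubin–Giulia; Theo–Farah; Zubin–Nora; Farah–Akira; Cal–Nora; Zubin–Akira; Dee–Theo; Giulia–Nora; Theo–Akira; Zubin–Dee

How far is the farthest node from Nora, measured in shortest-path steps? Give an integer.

Distances from Nora: Akira:1, Cal:1, Dee:2, Farah:2, Giulia:1, Theo:1, Zubin:1.
The largest is 2 (to Farah and Dee), so the eccentricity of Nora is 2.

2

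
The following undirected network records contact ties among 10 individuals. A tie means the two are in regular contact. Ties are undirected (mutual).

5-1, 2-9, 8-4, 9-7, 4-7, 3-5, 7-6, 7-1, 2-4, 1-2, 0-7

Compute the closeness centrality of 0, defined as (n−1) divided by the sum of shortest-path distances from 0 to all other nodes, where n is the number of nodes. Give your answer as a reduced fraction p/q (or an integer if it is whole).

9/22

Distances from 0: 1:2, 2:3, 3:4, 4:2, 5:3, 6:2, 7:1, 8:3, 9:2. Sum = 22.
n = 10, so closeness = 9/22.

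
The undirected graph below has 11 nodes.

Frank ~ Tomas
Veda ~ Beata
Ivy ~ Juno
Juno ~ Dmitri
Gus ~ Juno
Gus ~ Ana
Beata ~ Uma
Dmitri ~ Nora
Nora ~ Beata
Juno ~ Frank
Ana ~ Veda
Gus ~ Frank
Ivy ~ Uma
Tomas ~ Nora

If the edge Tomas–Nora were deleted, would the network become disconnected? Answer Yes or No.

Even without that edge, Tomas still reaches Nora via Tomas – Frank – Juno – Dmitri – Nora, so the network stays connected. Not a bridge.

No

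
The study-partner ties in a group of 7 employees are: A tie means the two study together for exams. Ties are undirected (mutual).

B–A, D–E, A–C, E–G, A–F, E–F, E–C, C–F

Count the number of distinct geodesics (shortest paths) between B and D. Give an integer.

The shortest distance is 4. The length-4 paths are: B–A–C–E–D; B–A–F–E–D.
That gives 2 distinct shortest paths.

2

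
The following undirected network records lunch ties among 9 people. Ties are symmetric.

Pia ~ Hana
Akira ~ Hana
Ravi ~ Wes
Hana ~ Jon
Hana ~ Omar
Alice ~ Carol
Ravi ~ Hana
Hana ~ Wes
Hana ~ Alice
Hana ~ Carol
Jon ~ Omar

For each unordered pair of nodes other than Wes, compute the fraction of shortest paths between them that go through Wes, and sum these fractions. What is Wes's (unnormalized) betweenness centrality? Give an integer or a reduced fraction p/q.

No shortest path between any pair of other nodes passes through Wes.
Summing the contributions gives betweenness(Wes) = 0.

0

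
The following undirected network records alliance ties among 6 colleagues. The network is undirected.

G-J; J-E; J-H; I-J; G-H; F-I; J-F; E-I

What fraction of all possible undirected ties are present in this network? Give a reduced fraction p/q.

There are 8 edges and 6 nodes, so the maximum possible is C(6,2) = 15.
Density = 8/15.

8/15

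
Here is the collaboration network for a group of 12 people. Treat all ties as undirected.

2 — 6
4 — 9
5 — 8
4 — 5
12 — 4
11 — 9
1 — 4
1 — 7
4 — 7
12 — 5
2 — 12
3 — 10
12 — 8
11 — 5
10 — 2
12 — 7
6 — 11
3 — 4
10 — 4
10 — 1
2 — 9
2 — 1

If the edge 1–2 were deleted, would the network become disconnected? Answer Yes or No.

No

Even without that edge, 1 still reaches 2 via 1 – 10 – 2, so the network stays connected. Not a bridge.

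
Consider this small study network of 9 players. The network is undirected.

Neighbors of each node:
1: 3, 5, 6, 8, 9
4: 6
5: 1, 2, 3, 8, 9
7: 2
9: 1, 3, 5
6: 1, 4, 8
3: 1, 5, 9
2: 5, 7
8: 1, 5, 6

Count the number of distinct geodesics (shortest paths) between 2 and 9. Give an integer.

1

The shortest distance is 2, and the only length-2 path is 2–5–9. So there is exactly 1 shortest path.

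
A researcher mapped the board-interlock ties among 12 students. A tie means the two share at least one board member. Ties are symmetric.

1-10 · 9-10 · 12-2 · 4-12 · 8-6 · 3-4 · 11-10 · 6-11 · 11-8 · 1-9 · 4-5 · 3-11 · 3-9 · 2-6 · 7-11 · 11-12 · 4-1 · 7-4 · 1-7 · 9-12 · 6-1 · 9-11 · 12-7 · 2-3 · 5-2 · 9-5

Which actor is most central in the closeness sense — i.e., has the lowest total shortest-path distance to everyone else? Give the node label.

Farness (sum of distances to all others) for each node — 1:17, 2:19, 3:18, 4:18, 5:20, 6:18, 7:18, 8:22, 9:16, 10:20, 11:15, 12:17.
The smallest farness is 15, for 11, so 11 has the highest closeness.

11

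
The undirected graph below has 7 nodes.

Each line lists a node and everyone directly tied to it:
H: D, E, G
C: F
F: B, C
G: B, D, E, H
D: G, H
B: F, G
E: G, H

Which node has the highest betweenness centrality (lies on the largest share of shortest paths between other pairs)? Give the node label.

Unnormalized betweenness of each node: B:8, C:0, D:0, E:0, F:5, G:19/2, H:1/2.
G has the largest value, 19/2, making it the main broker — the node through which the most shortest paths run.

G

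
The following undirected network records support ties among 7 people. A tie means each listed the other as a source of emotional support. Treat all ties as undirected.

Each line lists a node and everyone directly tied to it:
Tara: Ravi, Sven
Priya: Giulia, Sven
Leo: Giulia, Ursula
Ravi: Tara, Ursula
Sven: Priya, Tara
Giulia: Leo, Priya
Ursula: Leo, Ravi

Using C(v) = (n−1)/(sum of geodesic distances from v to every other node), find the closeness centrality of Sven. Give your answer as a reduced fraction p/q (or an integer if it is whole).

Distances from Sven: Giulia:2, Leo:3, Priya:1, Ravi:2, Tara:1, Ursula:3. Sum = 12.
n = 7, so closeness = 6/12 = 1/2.

1/2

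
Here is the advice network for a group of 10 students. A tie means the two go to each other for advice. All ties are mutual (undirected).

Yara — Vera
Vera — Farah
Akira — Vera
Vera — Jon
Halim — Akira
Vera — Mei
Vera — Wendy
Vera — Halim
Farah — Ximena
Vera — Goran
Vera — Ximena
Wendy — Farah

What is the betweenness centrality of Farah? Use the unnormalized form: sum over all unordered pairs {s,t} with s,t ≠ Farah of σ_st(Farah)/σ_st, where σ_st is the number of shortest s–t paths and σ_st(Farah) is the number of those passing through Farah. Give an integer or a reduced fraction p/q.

Pairs whose geodesics pass through Farah — Wendy–Ximena: 1/2.
All other pairs contribute 0.
Summing the contributions gives betweenness(Farah) = 1/2.

1/2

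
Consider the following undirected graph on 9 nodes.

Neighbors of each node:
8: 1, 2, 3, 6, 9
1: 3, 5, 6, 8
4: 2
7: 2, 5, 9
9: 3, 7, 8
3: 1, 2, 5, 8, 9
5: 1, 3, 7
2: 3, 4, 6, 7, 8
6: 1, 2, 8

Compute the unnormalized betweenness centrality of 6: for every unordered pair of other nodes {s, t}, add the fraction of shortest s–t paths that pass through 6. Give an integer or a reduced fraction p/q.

Pairs whose geodesics pass through 6 — 1–2: 1/3; 1–4: 1/3.
All other pairs contribute 0.
Summing the contributions gives betweenness(6) = 2/3.

2/3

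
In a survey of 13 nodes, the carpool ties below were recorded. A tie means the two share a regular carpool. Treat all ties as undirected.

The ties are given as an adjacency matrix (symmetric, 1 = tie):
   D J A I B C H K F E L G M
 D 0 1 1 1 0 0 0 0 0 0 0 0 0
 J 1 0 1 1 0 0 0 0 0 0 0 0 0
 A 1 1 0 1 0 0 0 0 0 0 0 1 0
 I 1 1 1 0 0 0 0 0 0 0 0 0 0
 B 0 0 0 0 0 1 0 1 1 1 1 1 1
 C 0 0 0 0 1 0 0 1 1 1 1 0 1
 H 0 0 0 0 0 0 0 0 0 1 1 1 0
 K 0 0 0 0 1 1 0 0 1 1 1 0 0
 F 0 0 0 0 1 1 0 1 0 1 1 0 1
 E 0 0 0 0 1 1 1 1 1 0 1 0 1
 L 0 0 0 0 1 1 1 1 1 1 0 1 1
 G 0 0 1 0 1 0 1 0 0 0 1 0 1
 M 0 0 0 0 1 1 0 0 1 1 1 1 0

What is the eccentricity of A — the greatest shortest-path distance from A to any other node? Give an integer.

Distances from A: B:2, C:3, D:1, E:3, F:3, G:1, H:2, I:1, J:1, K:3, L:2, M:2.
The largest is 3 (to C, K, F, and E), so the eccentricity of A is 3.

3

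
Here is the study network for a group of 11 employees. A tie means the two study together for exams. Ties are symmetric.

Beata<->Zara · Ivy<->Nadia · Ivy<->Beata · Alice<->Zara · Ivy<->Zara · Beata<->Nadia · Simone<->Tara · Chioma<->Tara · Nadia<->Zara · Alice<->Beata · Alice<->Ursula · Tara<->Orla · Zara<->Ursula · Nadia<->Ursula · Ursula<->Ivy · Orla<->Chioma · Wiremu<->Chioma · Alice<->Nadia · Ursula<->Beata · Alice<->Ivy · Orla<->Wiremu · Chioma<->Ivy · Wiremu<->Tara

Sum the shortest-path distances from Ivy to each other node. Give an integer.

15

Distances from Ivy: Alice:1, Beata:1, Chioma:1, Nadia:1, Orla:2, Simone:3, Tara:2, Ursula:1, Wiremu:2, Zara:1.
Sum = 1 + 1 + 1 + 1 + 2 + 3 + 2 + 1 + 2 + 1 = 15.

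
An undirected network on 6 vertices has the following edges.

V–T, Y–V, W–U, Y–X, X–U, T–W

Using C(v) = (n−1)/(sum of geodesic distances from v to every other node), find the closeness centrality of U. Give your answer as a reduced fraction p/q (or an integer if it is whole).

5/9

Distances from U: T:2, V:3, W:1, X:1, Y:2. Sum = 9.
n = 6, so closeness = 5/9.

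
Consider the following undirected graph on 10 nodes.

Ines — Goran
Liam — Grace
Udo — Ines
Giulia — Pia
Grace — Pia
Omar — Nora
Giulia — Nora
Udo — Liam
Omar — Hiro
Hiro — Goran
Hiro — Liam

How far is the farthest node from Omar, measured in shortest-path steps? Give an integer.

3

Distances from Omar: Giulia:2, Goran:2, Grace:3, Hiro:1, Ines:3, Liam:2, Nora:1, Pia:3, Udo:3.
The largest is 3 (to Ines, Grace, Udo, and Pia), so the eccentricity of Omar is 3.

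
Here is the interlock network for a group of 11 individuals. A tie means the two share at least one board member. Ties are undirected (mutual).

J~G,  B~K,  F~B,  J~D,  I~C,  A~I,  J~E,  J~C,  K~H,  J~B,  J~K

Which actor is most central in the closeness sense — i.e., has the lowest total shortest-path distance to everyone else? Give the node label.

Farness (sum of distances to all others) for each node — A:36, B:20, C:20, D:24, E:24, F:29, G:24, H:29, I:27, J:15, K:20.
The smallest farness is 15, for J, so J has the highest closeness.

J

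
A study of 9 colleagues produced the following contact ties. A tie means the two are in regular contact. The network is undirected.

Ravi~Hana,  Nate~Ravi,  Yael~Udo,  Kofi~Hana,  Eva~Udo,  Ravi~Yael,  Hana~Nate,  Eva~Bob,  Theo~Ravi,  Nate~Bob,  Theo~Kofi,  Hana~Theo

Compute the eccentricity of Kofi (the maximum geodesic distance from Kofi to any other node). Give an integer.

Distances from Kofi: Bob:3, Eva:4, Hana:1, Nate:2, Ravi:2, Theo:1, Udo:4, Yael:3.
The largest is 4 (to Udo and Eva), so the eccentricity of Kofi is 4.

4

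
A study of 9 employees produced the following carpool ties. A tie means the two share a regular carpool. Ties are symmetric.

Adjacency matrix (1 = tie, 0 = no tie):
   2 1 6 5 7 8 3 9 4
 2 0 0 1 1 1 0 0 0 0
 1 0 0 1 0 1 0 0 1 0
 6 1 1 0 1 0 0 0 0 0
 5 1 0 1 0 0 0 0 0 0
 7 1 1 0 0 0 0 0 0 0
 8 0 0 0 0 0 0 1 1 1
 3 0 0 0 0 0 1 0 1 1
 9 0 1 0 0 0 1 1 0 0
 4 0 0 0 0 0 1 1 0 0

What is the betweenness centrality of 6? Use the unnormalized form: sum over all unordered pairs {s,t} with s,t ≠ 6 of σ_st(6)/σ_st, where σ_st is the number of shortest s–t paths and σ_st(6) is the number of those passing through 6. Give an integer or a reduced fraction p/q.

15/2

Pairs whose geodesics pass through 6 — 2–1: 1/2; 2–8: 1/2; 2–3: 1/2; 2–9: 1/2; 2–4: 2/4; 1–5: 1; 5–8: 1; 5–3: 1; 5–9: 1; 5–4: 2/2.
All other pairs contribute 0.
Summing the contributions gives betweenness(6) = 15/2.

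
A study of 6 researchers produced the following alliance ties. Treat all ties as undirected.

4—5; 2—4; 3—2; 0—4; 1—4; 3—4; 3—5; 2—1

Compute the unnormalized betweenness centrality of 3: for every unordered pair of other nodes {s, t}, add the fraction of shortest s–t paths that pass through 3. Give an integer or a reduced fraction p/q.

1/2

Pairs whose geodesics pass through 3 — 2–5: 1/2.
All other pairs contribute 0.
Summing the contributions gives betweenness(3) = 1/2.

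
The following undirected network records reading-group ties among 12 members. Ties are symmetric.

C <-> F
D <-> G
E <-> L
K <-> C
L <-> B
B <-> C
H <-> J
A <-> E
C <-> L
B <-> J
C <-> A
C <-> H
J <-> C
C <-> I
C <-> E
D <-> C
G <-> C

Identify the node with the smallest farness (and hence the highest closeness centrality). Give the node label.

C

Farness (sum of distances to all others) for each node — A:20, B:19, C:11, D:20, E:19, F:21, G:20, H:20, I:21, J:19, K:21, L:19.
The smallest farness is 11, for C, so C has the highest closeness.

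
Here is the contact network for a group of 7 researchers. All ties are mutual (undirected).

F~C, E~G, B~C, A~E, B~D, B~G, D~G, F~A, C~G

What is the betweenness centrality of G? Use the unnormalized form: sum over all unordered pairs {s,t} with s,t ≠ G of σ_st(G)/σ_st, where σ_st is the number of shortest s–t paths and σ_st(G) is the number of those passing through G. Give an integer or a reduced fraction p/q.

Pairs whose geodesics pass through G — E–D: 1; E–B: 1; E–C: 1; F–D: 1/2; A–D: 1; A–B: 1/2; D–C: 1/2.
All other pairs contribute 0.
Summing the contributions gives betweenness(G) = 11/2.

11/2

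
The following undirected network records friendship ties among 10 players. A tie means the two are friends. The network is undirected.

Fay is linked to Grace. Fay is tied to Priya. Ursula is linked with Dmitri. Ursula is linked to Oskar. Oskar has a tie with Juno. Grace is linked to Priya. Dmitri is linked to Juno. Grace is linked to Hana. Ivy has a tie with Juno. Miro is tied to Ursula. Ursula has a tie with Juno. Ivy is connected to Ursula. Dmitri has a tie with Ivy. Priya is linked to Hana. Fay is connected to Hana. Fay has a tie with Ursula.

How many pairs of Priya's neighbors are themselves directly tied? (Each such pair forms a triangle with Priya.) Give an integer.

3

Priya's neighbors: Fay, Grace, and Hana.
Neighbor pairs that are themselves tied: Priya–Fay–Grace; Priya–Fay–Hana; Priya–Grace–Hana. Each forms one triangle with Priya, for 3 in total.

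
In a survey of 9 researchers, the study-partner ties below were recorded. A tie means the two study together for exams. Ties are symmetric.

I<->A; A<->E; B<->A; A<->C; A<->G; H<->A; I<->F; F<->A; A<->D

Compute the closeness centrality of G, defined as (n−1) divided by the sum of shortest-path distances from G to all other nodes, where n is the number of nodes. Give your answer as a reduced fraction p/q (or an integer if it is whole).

Distances from G: A:1, B:2, C:2, D:2, E:2, F:2, H:2, I:2. Sum = 15.
n = 9, so closeness = 8/15.

8/15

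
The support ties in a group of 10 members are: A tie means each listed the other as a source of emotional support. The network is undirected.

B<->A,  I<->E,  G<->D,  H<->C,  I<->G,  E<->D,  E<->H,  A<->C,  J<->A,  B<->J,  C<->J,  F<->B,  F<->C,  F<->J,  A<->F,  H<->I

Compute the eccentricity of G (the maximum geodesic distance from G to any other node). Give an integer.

5

Distances from G: A:4, B:5, C:3, D:1, E:2, F:4, H:2, I:1, J:4.
The largest is 5 (to B), so the eccentricity of G is 5.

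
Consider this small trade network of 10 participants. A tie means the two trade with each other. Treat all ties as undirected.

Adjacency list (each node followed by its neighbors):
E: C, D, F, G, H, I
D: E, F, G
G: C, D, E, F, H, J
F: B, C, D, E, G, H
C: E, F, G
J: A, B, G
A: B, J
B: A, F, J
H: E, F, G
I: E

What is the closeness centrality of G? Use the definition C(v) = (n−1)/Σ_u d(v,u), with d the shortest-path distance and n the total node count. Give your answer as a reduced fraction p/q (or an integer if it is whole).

Distances from G: A:2, B:2, C:1, D:1, E:1, F:1, H:1, I:2, J:1. Sum = 12.
n = 10, so closeness = 9/12 = 3/4.

3/4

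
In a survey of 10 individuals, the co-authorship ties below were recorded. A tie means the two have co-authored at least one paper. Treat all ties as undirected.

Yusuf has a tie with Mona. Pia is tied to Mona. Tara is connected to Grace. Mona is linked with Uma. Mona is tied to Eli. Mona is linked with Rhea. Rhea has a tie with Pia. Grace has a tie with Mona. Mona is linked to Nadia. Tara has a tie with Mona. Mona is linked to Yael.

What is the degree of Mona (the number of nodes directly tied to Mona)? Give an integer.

9

Mona is directly tied to Eli, Grace, Nadia, Pia, Rhea, Tara, Uma, Yael, and Yusuf. That is 9 neighbors, so the degree of Mona is 9.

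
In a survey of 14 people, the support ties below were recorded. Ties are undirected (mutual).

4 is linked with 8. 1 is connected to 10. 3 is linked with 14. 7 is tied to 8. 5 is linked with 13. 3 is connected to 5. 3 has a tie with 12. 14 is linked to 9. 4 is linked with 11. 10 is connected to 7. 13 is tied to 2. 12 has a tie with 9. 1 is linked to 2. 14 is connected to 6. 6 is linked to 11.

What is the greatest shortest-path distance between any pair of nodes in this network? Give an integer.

7

Eccentricity of each node (its greatest distance to any other): 1:6, 2:6, 3:6, 4:6, 5:6, 6:6, 7:7, 8:6, 9:7, 10:7, 11:6, 12:7, 13:6, 14:6.
The maximum eccentricity is 7, realized for instance by the pair 7–12 via 7 – 8 – 4 – 11 – 6 – 14 – 3 – 12. So the diameter is 7.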